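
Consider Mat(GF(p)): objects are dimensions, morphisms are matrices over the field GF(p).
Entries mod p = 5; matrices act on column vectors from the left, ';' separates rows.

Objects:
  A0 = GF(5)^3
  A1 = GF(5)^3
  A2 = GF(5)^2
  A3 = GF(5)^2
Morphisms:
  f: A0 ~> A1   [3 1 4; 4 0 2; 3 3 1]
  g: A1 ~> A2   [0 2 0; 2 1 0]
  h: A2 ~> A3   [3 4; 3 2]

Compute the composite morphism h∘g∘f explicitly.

  e0=⟨1,0,0⟩ f~>⟨3,4,3⟩ g~>⟨3,0⟩ h~>⟨4,4⟩
  e1=⟨0,1,0⟩ f~>⟨1,0,3⟩ g~>⟨0,2⟩ h~>⟨3,4⟩
  e2=⟨0,0,1⟩ f~>⟨4,2,1⟩ g~>⟨4,0⟩ h~>⟨2,2⟩
composite: [4 3 2; 4 4 2]

Answer: [4 3 2; 4 4 2]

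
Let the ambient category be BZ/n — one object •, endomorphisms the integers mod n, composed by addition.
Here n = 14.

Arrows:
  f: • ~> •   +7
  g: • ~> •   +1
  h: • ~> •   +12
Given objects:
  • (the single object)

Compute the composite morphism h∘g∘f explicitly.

  0 +7≡7 +1≡8 +12≡6  (mod 14)
composite: +6

Answer: +6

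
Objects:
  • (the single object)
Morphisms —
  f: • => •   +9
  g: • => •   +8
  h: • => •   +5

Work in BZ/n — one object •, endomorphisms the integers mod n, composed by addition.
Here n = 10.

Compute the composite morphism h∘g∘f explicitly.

  0 +9≡9 +8≡7 +5≡2  (mod 10)
result: +2

Answer: +2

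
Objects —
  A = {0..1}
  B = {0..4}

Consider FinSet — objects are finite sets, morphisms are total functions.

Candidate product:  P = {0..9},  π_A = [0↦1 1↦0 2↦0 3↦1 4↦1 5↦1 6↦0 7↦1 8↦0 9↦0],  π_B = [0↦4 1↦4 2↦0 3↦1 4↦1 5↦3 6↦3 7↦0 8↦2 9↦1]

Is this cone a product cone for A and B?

Answer: NOT A VALID PRODUCT — duplicate pair at indices 3,4

Trace:
|A|·|B| = 2·5 = 10;  |P| = 10
Check the pairing map k ↦ (π_A(k), π_B(k)):
  0 ↦ (1,4)
  1 ↦ (0,4)
  2 ↦ (0,0)
  3 ↦ (1,1)
  4 ↦ (1,1)  ✗ repeats pair of k=3
  5 ↦ (1,3)
  6 ↦ (0,3)
  7 ↦ (1,0)
  8 ↦ (0,2)
  9 ↦ (0,1)
distinct pairs in image: 9 / 10 needed
  → (1,1) hit at k=3 and k=4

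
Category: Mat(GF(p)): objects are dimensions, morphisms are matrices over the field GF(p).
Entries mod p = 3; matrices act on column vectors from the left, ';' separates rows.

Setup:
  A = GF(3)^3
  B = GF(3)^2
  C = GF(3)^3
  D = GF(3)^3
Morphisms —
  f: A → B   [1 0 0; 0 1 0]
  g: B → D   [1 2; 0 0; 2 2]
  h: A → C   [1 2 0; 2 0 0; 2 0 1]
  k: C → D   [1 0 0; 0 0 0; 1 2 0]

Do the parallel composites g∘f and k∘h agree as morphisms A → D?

Answer: COMMUTES

Derivation:
Along f;g (path 1):
  e0=[1,0,0] f→[1,0] g→[1,0,2]
  e1=[0,1,0] f→[0,1] g→[2,0,2]
  e2=[0,0,1] f→[0,0] g→[0,0,0]
  result₁ = [1 2 0; 0 0 0; 2 2 0]
Along h;k (path 2):
  e0=[1,0,0] h→[1,2,2] k→[1,0,2]
  e1=[0,1,0] h→[2,0,0] k→[2,0,2]
  e2=[0,0,1] h→[0,0,1] k→[0,0,0]
  result₂ = [1 2 0; 0 0 0; 2 2 0]
Equal? YES — commutes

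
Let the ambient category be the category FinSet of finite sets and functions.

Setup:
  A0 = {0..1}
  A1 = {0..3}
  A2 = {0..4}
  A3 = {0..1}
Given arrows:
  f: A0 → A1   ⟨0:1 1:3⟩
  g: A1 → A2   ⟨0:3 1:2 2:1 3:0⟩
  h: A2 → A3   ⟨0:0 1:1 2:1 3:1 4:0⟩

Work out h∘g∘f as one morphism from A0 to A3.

Answer: ⟨0:1 1:0⟩

Derivation:
  0 f→1 g→2 h→1
  1 f→3 g→0 h→0
⟦path⟧: ⟨0:1 1:0⟩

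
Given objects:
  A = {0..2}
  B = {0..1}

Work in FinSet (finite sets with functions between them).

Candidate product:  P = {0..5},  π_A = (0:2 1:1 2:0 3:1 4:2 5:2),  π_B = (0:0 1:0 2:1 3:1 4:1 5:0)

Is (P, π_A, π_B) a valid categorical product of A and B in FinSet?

|A|·|B| = 3·2 = 6;  |P| = 6
Check the pairing map k ↦ (π_A(k), π_B(k)):
  0 : (2,0)
  1 : (1,0)
  2 : (0,1)
  3 : (1,1)
  4 : (2,1)
  5 : (2,0)  ✗ repeats pair of k=0
distinct pairs in image: 5 / 6 needed
  → (2,0) hit at k=0 and k=5

Answer: NOT A VALID PRODUCT — duplicate pair at indices 5,0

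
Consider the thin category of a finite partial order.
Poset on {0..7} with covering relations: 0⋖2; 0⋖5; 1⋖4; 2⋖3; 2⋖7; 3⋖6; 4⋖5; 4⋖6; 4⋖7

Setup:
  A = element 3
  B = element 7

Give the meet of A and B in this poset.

Common predecessors of 3,7: {0,2}
  0 ≤ 2
  2 ≤ 2
glb = 2

Answer: A∧B = 2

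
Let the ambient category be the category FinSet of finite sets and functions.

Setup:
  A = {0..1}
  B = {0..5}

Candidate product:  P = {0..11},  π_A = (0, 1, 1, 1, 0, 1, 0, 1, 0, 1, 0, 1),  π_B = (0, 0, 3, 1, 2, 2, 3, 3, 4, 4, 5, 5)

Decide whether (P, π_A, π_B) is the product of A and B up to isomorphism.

|A|·|B| = 2·6 = 12;  |P| = 12
Check the pairing map k ↦ (π_A(k), π_B(k)):
  0 ↦ (0,0)
  1 ↦ (1,0)
  2 ↦ (1,3)
  3 ↦ (1,1)
  4 ↦ (0,2)
  5 ↦ (1,2)
  6 ↦ (0,3)
  7 ↦ (1,3)  ✗ repeats pair of k=2
  8 ↦ (0,4)
  9 ↦ (1,4)
  10 ↦ (0,5)
  11 ↦ (1,5)
distinct pairs in image: 11 / 12 needed
  → (1,3) hit at k=2 and k=7

Answer: NOT A VALID PRODUCT — duplicate pair at indices 7,2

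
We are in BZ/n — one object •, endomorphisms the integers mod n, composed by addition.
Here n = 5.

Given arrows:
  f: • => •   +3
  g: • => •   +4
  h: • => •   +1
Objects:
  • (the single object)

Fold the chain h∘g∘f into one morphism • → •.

Answer: +3

Work:
  0 +3≡3 +4≡2 +1≡3  (mod 5)
result: +3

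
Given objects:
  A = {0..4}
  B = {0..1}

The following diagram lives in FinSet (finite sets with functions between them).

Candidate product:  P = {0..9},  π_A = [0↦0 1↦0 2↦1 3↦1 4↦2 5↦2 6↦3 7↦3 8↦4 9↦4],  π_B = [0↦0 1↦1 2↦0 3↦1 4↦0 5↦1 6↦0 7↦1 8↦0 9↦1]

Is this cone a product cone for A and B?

Answer: VALID PRODUCT

Work:
|A|·|B| = 5·2 = 10;  |P| = 10
Check the pairing map k ↦ (π_A(k), π_B(k)):
  0 ↦ (0,0)
  1 ↦ (0,1)
  2 ↦ (1,0)
  3 ↦ (1,1)
  4 ↦ (2,0)
  5 ↦ (2,1)
  6 ↦ (3,0)
  7 ↦ (3,1)
  8 ↦ (4,0)
  9 ↦ (4,1)
distinct pairs in image: 10 / 10 needed
  → bijection onto A×B; projections well-typed.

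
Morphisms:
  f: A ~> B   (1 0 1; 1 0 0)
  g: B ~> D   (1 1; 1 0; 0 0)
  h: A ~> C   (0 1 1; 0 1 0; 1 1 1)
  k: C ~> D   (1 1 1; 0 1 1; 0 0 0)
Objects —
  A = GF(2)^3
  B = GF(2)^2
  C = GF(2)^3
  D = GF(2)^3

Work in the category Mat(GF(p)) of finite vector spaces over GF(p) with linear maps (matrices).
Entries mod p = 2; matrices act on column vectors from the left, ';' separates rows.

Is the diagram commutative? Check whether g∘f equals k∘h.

Answer: DOES NOT COMMUTE

Work:
Path 1 = f;g:
  e0=(1,0,0) f~>(1,1) g~>(0,1,0)
  e1=(0,1,0) f~>(0,0) g~>(0,0,0)
  e2=(0,0,1) f~>(1,0) g~>(1,1,0)
  result₁ = (0 0 1; 1 0 1; 0 0 0)
Path 2 = h;k:
  e0=(1,0,0) h~>(0,0,1) k~>(1,1,0)
  e1=(0,1,0) h~>(1,1,1) k~>(1,0,0)
  e2=(0,0,1) h~>(1,0,1) k~>(0,1,0)
  result₂ = (1 1 0; 1 0 1; 0 0 0)
Equal? NO — does not commute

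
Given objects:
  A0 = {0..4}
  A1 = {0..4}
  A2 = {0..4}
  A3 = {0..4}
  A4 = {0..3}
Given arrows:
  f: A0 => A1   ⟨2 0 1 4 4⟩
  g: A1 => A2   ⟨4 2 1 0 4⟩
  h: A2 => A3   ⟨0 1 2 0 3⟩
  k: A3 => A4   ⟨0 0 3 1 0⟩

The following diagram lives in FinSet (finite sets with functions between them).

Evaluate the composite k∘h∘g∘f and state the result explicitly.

Answer: ⟨0 1 3 1 1⟩

Work:
  0 f=>2 g=>1 h=>1 k=>0
  1 f=>0 g=>4 h=>3 k=>1
  2 f=>1 g=>2 h=>2 k=>3
  3 f=>4 g=>4 h=>3 k=>1
  4 f=>4 g=>4 h=>3 k=>1
⟦path⟧: ⟨0 1 3 1 1⟩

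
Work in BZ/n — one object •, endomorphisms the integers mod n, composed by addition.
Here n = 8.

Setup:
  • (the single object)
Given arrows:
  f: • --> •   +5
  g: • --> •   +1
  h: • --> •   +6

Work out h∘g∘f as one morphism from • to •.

Answer: +4

Work:
  0 +5≡5 +1≡6 +6≡4  (mod 8)
⟦path⟧: +4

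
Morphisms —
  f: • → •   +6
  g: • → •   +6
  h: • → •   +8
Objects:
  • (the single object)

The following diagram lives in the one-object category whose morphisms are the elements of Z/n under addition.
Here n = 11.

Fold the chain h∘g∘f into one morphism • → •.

Answer: +9

Trace:
  0 +6≡6 +6≡1 +8≡9  (mod 11)
composite: +9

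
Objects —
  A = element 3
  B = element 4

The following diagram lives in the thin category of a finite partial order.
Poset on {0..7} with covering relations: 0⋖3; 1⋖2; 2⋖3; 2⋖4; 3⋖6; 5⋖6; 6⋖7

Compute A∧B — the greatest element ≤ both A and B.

Answer: A∧B = 2

Derivation:
Lower bounds of A=3 and B=4: {1,2}
  1 <= 2
  2 <= 2
glb = 2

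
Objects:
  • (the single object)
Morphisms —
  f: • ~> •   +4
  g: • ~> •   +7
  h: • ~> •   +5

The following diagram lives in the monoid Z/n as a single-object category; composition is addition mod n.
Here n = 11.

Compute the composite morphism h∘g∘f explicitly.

  0 +4≡4 +7≡0 +5≡5  (mod 11)
composite: +5

Answer: +5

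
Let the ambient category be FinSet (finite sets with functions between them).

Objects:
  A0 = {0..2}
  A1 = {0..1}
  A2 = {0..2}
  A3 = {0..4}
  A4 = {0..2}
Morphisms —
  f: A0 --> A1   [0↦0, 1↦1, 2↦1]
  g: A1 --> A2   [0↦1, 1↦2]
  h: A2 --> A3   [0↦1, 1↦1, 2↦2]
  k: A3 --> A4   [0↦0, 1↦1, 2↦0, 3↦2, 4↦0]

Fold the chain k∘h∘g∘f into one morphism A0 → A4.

  0 f-->0 g-->1 h-->1 k-->1
  1 f-->1 g-->2 h-->2 k-->0
  2 f-->1 g-->2 h-->2 k-->0
⟦path⟧: [0↦1, 1↦0, 2↦0]

Answer: [0↦1, 1↦0, 2↦0]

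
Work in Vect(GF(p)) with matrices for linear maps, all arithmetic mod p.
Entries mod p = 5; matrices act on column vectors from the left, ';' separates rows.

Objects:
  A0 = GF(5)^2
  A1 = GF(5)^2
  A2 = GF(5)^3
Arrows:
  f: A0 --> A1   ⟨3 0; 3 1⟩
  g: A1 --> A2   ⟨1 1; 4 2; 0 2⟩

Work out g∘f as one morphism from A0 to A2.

  e0=(1,0) f-->(3,3) g-->(1,3,1)
  e1=(0,1) f-->(0,1) g-->(1,2,2)
composite: ⟨1 1; 3 2; 1 2⟩

Answer: ⟨1 1; 3 2; 1 2⟩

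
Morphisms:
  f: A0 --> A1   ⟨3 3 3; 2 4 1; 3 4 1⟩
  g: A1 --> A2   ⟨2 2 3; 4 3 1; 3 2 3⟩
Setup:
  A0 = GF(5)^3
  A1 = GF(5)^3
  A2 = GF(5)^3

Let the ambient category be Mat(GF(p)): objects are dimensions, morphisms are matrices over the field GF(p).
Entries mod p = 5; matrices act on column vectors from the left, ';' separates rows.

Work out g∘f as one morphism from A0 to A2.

Answer: ⟨4 1 1; 1 3 1; 2 4 4⟩

Trace:
  e0=[1,0,0] f-->[3,2,3] g-->[4,1,2]
  e1=[0,1,0] f-->[3,4,4] g-->[1,3,4]
  e2=[0,0,1] f-->[3,1,1] g-->[1,1,4]
composite: ⟨4 1 1; 1 3 1; 2 4 4⟩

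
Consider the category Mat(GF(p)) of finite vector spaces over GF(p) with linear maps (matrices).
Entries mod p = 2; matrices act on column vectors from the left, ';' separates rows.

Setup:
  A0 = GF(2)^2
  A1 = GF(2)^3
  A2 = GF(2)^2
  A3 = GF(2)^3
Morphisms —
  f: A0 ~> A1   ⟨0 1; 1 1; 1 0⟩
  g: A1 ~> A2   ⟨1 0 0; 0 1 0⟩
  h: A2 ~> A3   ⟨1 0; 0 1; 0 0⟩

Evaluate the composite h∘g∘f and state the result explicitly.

  e0=(1,0) f~>(0,1,1) g~>(0,1) h~>(0,1,0)
  e1=(0,1) f~>(1,1,0) g~>(1,1) h~>(1,1,0)
composite: ⟨0 1; 1 1; 0 0⟩

Answer: ⟨0 1; 1 1; 0 0⟩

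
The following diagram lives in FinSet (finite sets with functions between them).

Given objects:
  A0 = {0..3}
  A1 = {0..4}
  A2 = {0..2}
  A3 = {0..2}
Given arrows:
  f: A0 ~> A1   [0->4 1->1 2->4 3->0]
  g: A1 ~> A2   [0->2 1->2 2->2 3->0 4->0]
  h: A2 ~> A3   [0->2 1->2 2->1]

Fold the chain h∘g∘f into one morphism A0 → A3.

Answer: [0->2 1->1 2->2 3->1]

Work:
  0 f~>4 g~>0 h~>2
  1 f~>1 g~>2 h~>1
  2 f~>4 g~>0 h~>2
  3 f~>0 g~>2 h~>1
composite: [0->2 1->1 2->2 3->1]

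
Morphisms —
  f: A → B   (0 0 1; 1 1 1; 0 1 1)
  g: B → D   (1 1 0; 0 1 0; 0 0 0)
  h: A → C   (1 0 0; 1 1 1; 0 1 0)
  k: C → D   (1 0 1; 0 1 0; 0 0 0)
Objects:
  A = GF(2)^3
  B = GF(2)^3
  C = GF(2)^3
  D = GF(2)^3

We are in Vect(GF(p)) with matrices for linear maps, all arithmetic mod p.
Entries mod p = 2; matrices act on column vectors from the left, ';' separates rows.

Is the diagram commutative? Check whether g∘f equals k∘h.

Answer: COMMUTES

Derivation:
Along f;g (path 1):
  e0=⟨1,0,0⟩ f→⟨0,1,0⟩ g→⟨1,1,0⟩
  e1=⟨0,1,0⟩ f→⟨0,1,1⟩ g→⟨1,1,0⟩
  e2=⟨0,0,1⟩ f→⟨1,1,1⟩ g→⟨0,1,0⟩
  result₁ = (1 1 0; 1 1 1; 0 0 0)
Along h;k (path 2):
  e0=⟨1,0,0⟩ h→⟨1,1,0⟩ k→⟨1,1,0⟩
  e1=⟨0,1,0⟩ h→⟨0,1,1⟩ k→⟨1,1,0⟩
  e2=⟨0,0,1⟩ h→⟨0,1,0⟩ k→⟨0,1,0⟩
  result₂ = (1 1 0; 1 1 1; 0 0 0)
Equal? same morphism ✓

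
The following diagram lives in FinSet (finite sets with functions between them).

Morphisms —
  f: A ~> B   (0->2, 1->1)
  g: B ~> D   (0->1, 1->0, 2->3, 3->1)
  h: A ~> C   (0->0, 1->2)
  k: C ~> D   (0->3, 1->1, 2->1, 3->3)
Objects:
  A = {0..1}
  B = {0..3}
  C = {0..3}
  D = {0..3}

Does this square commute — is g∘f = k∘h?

Answer: DOES NOT COMMUTE

Derivation:
1) trace f;g:
  0 f~>2 g~>3
  1 f~>1 g~>0
  composite₁ = (0->3, 1->0)
2) trace h;k:
  0 h~>0 k~>3
  1 h~>2 k~>1
  composite₂ = (0->3, 1->1)
Equal? NO — does not commute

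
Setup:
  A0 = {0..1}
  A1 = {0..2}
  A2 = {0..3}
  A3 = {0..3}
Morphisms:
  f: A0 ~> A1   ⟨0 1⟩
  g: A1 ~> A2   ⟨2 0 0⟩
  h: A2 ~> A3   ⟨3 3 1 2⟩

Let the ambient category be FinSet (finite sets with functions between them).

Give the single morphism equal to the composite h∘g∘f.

  0 f~>0 g~>2 h~>1
  1 f~>1 g~>0 h~>3
⟦path⟧: ⟨1 3⟩

Answer: ⟨1 3⟩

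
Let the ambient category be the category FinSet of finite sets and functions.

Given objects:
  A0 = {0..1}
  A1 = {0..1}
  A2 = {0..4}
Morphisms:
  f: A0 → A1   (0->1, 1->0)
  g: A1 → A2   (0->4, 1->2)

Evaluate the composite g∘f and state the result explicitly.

Answer: (0->2, 1->4)

Trace:
  0 f→1 g→2
  1 f→0 g→4
composite: (0->2, 1->4)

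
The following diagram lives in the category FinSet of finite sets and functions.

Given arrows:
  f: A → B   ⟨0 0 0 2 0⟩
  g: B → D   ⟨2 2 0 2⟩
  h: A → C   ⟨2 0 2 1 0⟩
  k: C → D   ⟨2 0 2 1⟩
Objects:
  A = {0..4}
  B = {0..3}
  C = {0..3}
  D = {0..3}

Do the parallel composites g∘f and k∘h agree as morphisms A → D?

Answer: COMMUTES

Derivation:
Along f;g (path 1):
  0 f→0 g→2
  1 f→0 g→2
  2 f→0 g→2
  3 f→2 g→0
  4 f→0 g→2
  composite₁ = ⟨2 2 2 0 2⟩
Along h;k (path 2):
  0 h→2 k→2
  1 h→0 k→2
  2 h→2 k→2
  3 h→1 k→0
  4 h→0 k→2
  composite₂ = ⟨2 2 2 0 2⟩
Equal? YES — commutes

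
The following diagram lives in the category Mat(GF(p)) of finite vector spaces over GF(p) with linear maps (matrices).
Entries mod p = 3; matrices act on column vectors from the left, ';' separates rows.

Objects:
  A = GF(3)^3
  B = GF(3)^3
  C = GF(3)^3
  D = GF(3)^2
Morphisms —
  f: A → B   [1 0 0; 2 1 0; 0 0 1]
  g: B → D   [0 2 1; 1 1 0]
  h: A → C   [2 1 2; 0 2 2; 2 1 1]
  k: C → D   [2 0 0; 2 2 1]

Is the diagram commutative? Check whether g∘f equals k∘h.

1) trace f;g:
  e0=⟨1,0,0⟩ f→⟨1,2,0⟩ g→⟨1,0⟩
  e1=⟨0,1,0⟩ f→⟨0,1,0⟩ g→⟨2,1⟩
  e2=⟨0,0,1⟩ f→⟨0,0,1⟩ g→⟨1,0⟩
  composite₁ = [1 2 1; 0 1 0]
2) trace h;k:
  e0=⟨1,0,0⟩ h→⟨2,0,2⟩ k→⟨1,0⟩
  e1=⟨0,1,0⟩ h→⟨1,2,1⟩ k→⟨2,1⟩
  e2=⟨0,0,1⟩ h→⟨2,2,1⟩ k→⟨1,0⟩
  composite₂ = [1 2 1; 0 1 0]
Equal? same morphism ✓

Answer: COMMUTES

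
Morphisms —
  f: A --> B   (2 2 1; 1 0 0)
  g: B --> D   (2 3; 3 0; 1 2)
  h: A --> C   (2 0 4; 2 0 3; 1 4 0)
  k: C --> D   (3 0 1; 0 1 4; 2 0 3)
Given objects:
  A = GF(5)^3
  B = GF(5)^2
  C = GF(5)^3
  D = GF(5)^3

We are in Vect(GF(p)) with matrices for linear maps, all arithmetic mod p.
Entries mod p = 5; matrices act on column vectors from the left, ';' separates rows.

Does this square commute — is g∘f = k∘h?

Answer: DOES NOT COMMUTE

Trace:
1) trace f;g:
  e0=(1,0,0) f-->(2,1) g-->(2,1,4)
  e1=(0,1,0) f-->(2,0) g-->(4,1,2)
  e2=(0,0,1) f-->(1,0) g-->(2,3,1)
  composite₁ = (2 4 2; 1 1 3; 4 2 1)
2) trace h;k:
  e0=(1,0,0) h-->(2,2,1) k-->(2,1,2)
  e1=(0,1,0) h-->(0,0,4) k-->(4,1,2)
  e2=(0,0,1) h-->(4,3,0) k-->(2,3,3)
  composite₂ = (2 4 2; 1 1 3; 2 2 3)
Equal? distinct morphisms ✗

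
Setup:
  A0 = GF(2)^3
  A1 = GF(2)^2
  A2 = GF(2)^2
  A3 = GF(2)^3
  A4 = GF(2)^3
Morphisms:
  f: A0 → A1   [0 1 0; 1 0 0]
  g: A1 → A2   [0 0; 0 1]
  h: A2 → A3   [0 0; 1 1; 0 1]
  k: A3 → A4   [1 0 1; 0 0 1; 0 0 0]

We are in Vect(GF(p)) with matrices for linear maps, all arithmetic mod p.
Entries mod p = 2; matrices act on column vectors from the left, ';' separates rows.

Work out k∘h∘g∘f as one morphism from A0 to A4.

Answer: [1 0 0; 1 0 0; 0 0 0]

Derivation:
  e0=(1,0,0) f→(0,1) g→(0,1) h→(0,1,1) k→(1,1,0)
  e1=(0,1,0) f→(1,0) g→(0,0) h→(0,0,0) k→(0,0,0)
  e2=(0,0,1) f→(0,0) g→(0,0) h→(0,0,0) k→(0,0,0)
composite: [1 0 0; 1 0 0; 0 0 0]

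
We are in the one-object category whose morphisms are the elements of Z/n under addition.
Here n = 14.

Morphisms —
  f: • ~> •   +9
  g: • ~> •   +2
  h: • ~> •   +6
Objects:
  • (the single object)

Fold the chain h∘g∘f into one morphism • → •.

  0 +9≡9 +2≡11 +6≡3  (mod 14)
result: +3

Answer: +3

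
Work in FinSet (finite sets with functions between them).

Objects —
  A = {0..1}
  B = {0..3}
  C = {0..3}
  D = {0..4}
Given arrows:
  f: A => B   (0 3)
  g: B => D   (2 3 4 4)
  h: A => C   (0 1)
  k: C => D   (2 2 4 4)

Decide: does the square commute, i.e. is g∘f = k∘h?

Path 1 = f;g:
  0 f=>0 g=>2
  1 f=>3 g=>4
  composite₁ = (2 4)
Path 2 = h;k:
  0 h=>0 k=>2
  1 h=>1 k=>2
  composite₂ = (2 2)
Equal? differ; not commutative

Answer: DOES NOT COMMUTE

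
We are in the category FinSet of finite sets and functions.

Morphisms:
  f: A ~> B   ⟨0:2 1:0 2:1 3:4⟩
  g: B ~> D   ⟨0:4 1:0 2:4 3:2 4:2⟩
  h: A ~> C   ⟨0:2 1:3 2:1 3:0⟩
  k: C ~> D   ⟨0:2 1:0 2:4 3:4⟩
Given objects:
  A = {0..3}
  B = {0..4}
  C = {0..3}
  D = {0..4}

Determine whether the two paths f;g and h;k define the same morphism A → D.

Answer: COMMUTES

Trace:
1) trace f;g:
  0 f~>2 g~>4
  1 f~>0 g~>4
  2 f~>1 g~>0
  3 f~>4 g~>2
  composite₁ = ⟨0:4 1:4 2:0 3:2⟩
2) trace h;k:
  0 h~>2 k~>4
  1 h~>3 k~>4
  2 h~>1 k~>0
  3 h~>0 k~>2
  composite₂ = ⟨0:4 1:4 2:0 3:2⟩
Equal? same morphism ✓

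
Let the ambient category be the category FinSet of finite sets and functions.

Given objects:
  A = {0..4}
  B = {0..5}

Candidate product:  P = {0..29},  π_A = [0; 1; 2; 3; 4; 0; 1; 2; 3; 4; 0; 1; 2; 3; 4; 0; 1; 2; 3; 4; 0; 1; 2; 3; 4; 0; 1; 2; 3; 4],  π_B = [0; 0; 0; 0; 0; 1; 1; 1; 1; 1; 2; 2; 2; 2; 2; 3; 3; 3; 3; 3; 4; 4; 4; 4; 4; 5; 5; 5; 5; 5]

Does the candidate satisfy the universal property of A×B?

|A|·|B| = 5·6 = 30;  |P| = 30
Check the pairing map k ↦ (π_A(k), π_B(k)):
  0 -> (0,0)
  1 -> (1,0)
  2 -> (2,0)
  3 -> (3,0)
  4 -> (4,0)
  5 -> (0,1)
  6 -> (1,1)
  7 -> (2,1)
  8 -> (3,1)
  9 -> (4,1)
  10 -> (0,2)
  11 -> (1,2)
  12 -> (2,2)
  13 -> (3,2)
  14 -> (4,2)
  15 -> (0,3)
  16 -> (1,3)
  17 -> (2,3)
  18 -> (3,3)
  19 -> (4,3)
  20 -> (0,4)
  21 -> (1,4)
  22 -> (2,4)
  23 -> (3,4)
  24 -> (4,4)
  25 -> (0,5)
  26 -> (1,5)
  27 -> (2,5)
  28 -> (3,5)
  29 -> (4,5)
distinct pairs in image: 30 / 30 needed
  → bijection onto A×B; projections well-typed.

Answer: VALID PRODUCT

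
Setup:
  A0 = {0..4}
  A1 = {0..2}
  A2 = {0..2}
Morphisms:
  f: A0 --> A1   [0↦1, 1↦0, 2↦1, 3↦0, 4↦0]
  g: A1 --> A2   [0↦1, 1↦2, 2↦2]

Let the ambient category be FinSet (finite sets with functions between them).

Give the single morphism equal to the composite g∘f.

Answer: [0↦2, 1↦1, 2↦2, 3↦1, 4↦1]

Work:
  0 f-->1 g-->2
  1 f-->0 g-->1
  2 f-->1 g-->2
  3 f-->0 g-->1
  4 f-->0 g-->1
⟦path⟧: [0↦2, 1↦1, 2↦2, 3↦1, 4↦1]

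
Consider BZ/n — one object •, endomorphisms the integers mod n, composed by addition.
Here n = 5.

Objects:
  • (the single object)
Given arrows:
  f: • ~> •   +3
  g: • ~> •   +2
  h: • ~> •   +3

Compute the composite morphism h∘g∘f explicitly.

Answer: +3

Work:
  0 +3≡3 +2≡0 +3≡3  (mod 5)
composite: +3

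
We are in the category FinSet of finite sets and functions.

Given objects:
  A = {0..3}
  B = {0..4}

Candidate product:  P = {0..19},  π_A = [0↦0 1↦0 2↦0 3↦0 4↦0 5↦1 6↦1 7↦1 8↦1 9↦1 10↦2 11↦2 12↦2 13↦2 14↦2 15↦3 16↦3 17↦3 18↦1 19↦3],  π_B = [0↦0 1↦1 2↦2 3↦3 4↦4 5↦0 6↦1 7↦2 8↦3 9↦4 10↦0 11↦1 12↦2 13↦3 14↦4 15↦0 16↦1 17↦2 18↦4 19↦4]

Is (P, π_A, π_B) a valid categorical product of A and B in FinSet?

|A|·|B| = 4·5 = 20;  |P| = 20
Check the pairing map k ↦ (π_A(k), π_B(k)):
  0 ↦ (0,0)
  1 ↦ (0,1)
  2 ↦ (0,2)
  3 ↦ (0,3)
  4 ↦ (0,4)
  5 ↦ (1,0)
  6 ↦ (1,1)
  7 ↦ (1,2)
  8 ↦ (1,3)
  9 ↦ (1,4)
  10 ↦ (2,0)
  11 ↦ (2,1)
  12 ↦ (2,2)
  13 ↦ (2,3)
  14 ↦ (2,4)
  15 ↦ (3,0)
  16 ↦ (3,1)
  17 ↦ (3,2)
  18 ↦ (1,4)  ✗ repeats pair of k=9
  19 ↦ (3,4)
distinct pairs in image: 19 / 20 needed
  → (1,4) hit at k=9 and k=18

Answer: NOT A VALID PRODUCT — duplicate pair at indices 9,18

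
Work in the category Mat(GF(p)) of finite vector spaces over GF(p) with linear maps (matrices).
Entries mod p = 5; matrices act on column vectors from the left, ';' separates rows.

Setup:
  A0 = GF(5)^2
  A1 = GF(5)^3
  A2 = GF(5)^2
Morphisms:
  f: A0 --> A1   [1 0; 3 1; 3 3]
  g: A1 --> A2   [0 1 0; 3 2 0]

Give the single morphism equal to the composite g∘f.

  e0=(1,0) f-->(1,3,3) g-->(3,4)
  e1=(0,1) f-->(0,1,3) g-->(1,2)
⟦path⟧: [3 1; 4 2]

Answer: [3 1; 4 2]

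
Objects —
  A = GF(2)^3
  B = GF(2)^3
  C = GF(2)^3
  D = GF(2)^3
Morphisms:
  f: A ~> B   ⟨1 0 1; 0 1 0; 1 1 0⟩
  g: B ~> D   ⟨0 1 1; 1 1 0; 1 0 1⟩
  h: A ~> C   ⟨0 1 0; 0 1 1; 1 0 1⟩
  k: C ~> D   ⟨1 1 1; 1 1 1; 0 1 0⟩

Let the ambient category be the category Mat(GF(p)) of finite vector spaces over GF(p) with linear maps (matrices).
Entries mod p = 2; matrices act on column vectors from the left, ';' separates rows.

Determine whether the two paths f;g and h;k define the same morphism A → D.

Answer: DOES NOT COMMUTE

Trace:
1) trace f;g:
  e0=⟨1,0,0⟩ f~>⟨1,0,1⟩ g~>⟨1,1,0⟩
  e1=⟨0,1,0⟩ f~>⟨0,1,1⟩ g~>⟨0,1,1⟩
  e2=⟨0,0,1⟩ f~>⟨1,0,0⟩ g~>⟨0,1,1⟩
  ⟦path⟧₁ = ⟨1 0 0; 1 1 1; 0 1 1⟩
2) trace h;k:
  e0=⟨1,0,0⟩ h~>⟨0,0,1⟩ k~>⟨1,1,0⟩
  e1=⟨0,1,0⟩ h~>⟨1,1,0⟩ k~>⟨0,0,1⟩
  e2=⟨0,0,1⟩ h~>⟨0,1,1⟩ k~>⟨0,0,1⟩
  ⟦path⟧₂ = ⟨1 0 0; 1 0 0; 0 1 1⟩
Equal? NO — does not commute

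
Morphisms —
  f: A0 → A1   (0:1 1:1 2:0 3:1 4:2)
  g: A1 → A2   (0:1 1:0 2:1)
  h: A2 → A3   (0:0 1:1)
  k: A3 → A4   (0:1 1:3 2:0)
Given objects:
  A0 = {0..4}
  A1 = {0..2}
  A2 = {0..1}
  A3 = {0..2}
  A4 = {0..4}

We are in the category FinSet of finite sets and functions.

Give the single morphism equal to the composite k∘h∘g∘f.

  0 f→1 g→0 h→0 k→1
  1 f→1 g→0 h→0 k→1
  2 f→0 g→1 h→1 k→3
  3 f→1 g→0 h→0 k→1
  4 f→2 g→1 h→1 k→3
result: (0:1 1:1 2:3 3:1 4:3)

Answer: (0:1 1:1 2:3 3:1 4:3)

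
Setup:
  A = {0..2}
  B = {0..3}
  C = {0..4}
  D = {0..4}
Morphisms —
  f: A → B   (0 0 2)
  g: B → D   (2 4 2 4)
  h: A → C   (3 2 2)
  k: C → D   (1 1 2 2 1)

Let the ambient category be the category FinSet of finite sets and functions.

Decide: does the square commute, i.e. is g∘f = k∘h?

Answer: COMMUTES

Work:
1) trace f;g:
  0 f→0 g→2
  1 f→0 g→2
  2 f→2 g→2
  ⟦path⟧₁ = (2 2 2)
2) trace h;k:
  0 h→3 k→2
  1 h→2 k→2
  2 h→2 k→2
  ⟦path⟧₂ = (2 2 2)
Equal? equal; square commutes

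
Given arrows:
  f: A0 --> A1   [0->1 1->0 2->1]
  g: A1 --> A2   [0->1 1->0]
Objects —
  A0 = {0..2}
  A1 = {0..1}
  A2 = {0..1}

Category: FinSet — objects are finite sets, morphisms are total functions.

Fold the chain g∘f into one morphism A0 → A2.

Answer: [0->0 1->1 2->0]

Trace:
  0 f-->1 g-->0
  1 f-->0 g-->1
  2 f-->1 g-->0
composite: [0->0 1->1 2->0]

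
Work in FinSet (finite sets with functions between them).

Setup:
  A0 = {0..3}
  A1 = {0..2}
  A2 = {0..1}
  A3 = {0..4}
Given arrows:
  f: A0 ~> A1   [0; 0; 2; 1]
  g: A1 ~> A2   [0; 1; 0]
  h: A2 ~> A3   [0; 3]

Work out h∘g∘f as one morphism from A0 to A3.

Answer: [0; 0; 0; 3]

Trace:
  0 f~>0 g~>0 h~>0
  1 f~>0 g~>0 h~>0
  2 f~>2 g~>0 h~>0
  3 f~>1 g~>1 h~>3
result: [0; 0; 0; 3]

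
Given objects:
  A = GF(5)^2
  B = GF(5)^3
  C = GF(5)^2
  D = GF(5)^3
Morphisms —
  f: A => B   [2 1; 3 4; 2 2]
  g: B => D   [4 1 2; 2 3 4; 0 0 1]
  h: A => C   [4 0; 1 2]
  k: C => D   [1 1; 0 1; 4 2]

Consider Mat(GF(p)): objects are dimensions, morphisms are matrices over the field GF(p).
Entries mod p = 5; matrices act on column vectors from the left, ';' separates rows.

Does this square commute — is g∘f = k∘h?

Answer: DOES NOT COMMUTE

Derivation:
1) trace f;g:
  e0=[1,0] f=>[2,3,2] g=>[0,1,2]
  e1=[0,1] f=>[1,4,2] g=>[2,2,2]
  result₁ = [0 2; 1 2; 2 2]
2) trace h;k:
  e0=[1,0] h=>[4,1] k=>[0,1,3]
  e1=[0,1] h=>[0,2] k=>[2,2,4]
  result₂ = [0 2; 1 2; 3 4]
Equal? NO — does not commute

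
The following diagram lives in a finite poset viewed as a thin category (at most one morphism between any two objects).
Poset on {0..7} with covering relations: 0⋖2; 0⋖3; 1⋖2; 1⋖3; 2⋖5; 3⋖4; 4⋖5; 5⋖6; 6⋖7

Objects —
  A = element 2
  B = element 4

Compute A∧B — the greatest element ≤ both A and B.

Common predecessors of 2,4: {0,1}
  maximal lower bounds 0 and 1 are incomparable: neither 0⊑1 nor 1⊑0
→ no greatest lower bound exists

Answer: NO MEET EXISTS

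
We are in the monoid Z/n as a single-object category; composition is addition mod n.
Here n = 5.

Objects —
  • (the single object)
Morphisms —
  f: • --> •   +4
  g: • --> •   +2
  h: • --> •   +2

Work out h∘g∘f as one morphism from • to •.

  0 +4≡4 +2≡1 +2≡3  (mod 5)
composite: +3

Answer: +3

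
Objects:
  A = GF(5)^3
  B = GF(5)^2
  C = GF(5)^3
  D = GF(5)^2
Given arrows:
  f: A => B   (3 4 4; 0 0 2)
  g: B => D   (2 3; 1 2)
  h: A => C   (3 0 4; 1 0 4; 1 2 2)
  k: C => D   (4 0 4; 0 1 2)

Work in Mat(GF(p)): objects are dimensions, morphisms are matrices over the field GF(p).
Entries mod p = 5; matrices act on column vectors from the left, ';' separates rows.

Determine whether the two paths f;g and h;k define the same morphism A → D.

Answer: COMMUTES

Trace:
Along f;g (path 1):
  e0=(1,0,0) f=>(3,0) g=>(1,3)
  e1=(0,1,0) f=>(4,0) g=>(3,4)
  e2=(0,0,1) f=>(4,2) g=>(4,3)
  result₁ = (1 3 4; 3 4 3)
Along h;k (path 2):
  e0=(1,0,0) h=>(3,1,1) k=>(1,3)
  e1=(0,1,0) h=>(0,0,2) k=>(3,4)
  e2=(0,0,1) h=>(4,4,2) k=>(4,3)
  result₂ = (1 3 4; 3 4 3)
Equal? same morphism ✓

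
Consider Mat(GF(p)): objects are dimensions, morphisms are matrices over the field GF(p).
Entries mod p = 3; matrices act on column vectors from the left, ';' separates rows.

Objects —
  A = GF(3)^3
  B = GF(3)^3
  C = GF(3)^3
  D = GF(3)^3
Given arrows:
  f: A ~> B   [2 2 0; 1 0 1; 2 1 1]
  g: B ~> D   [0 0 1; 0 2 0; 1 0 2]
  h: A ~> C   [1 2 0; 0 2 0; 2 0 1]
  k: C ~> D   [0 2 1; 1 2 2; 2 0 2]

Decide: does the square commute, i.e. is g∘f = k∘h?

Along f;g (path 1):
  e0=[1,0,0] f~>[2,1,2] g~>[2,2,0]
  e1=[0,1,0] f~>[2,0,1] g~>[1,0,1]
  e2=[0,0,1] f~>[0,1,1] g~>[1,2,2]
  composite₁ = [2 1 1; 2 0 2; 0 1 2]
Along h;k (path 2):
  e0=[1,0,0] h~>[1,0,2] k~>[2,2,0]
  e1=[0,1,0] h~>[2,2,0] k~>[1,0,1]
  e2=[0,0,1] h~>[0,0,1] k~>[1,2,2]
  composite₂ = [2 1 1; 2 0 2; 0 1 2]
Equal? same morphism ✓

Answer: COMMUTES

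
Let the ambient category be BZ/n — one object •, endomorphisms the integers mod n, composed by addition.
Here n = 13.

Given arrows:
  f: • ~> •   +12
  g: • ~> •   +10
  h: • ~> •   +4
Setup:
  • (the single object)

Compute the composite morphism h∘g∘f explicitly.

Answer: +0

Trace:
  0 +12≡12 +10≡9 +4≡0  (mod 13)
result: +0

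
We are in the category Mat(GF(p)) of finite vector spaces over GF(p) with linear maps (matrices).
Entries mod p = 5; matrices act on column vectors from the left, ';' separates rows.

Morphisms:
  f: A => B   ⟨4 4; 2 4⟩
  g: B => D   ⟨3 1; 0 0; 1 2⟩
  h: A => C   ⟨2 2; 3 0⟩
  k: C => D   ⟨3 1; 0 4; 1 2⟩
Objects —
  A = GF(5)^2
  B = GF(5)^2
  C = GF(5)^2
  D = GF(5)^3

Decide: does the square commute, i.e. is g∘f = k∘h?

1) trace f;g:
  e0=(1,0) f=>(4,2) g=>(4,0,3)
  e1=(0,1) f=>(4,4) g=>(1,0,2)
  composite₁ = ⟨4 1; 0 0; 3 2⟩
2) trace h;k:
  e0=(1,0) h=>(2,3) k=>(4,2,3)
  e1=(0,1) h=>(2,0) k=>(1,0,2)
  composite₂ = ⟨4 1; 2 0; 3 2⟩
Equal? differ; not commutative

Answer: DOES NOT COMMUTE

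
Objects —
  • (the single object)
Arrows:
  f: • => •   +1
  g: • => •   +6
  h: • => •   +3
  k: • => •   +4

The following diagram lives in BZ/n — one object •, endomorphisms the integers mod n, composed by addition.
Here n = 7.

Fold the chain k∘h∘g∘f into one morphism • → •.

Answer: +0

Work:
  0 +1≡1 +6≡0 +3≡3 +4≡0  (mod 7)
composite: +0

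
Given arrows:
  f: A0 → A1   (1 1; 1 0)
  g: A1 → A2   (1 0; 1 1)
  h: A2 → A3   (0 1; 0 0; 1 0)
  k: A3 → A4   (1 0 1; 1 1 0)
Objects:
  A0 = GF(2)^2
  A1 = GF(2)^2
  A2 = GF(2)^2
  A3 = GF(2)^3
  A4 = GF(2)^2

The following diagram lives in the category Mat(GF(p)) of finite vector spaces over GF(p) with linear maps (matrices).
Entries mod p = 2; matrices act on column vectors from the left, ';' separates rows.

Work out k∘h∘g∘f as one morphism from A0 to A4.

Answer: (1 0; 0 1)

Work:
  e0=(1,0) f→(1,1) g→(1,0) h→(0,0,1) k→(1,0)
  e1=(0,1) f→(1,0) g→(1,1) h→(1,0,1) k→(0,1)
result: (1 0; 0 1)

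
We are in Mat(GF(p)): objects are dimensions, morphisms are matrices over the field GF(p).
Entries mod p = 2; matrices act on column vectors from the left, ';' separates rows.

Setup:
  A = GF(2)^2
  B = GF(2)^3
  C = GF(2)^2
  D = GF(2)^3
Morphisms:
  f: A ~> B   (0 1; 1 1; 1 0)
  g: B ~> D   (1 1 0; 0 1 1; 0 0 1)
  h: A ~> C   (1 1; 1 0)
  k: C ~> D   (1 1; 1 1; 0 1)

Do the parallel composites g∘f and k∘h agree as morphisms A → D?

Answer: DOES NOT COMMUTE

Work:
Along f;g (path 1):
  e0=⟨1,0⟩ f~>⟨0,1,1⟩ g~>⟨1,0,1⟩
  e1=⟨0,1⟩ f~>⟨1,1,0⟩ g~>⟨0,1,0⟩
  ⟦path⟧₁ = (1 0; 0 1; 1 0)
Along h;k (path 2):
  e0=⟨1,0⟩ h~>⟨1,1⟩ k~>⟨0,0,1⟩
  e1=⟨0,1⟩ h~>⟨1,0⟩ k~>⟨1,1,0⟩
  ⟦path⟧₂ = (0 1; 0 1; 1 0)
Equal? NO — does not commute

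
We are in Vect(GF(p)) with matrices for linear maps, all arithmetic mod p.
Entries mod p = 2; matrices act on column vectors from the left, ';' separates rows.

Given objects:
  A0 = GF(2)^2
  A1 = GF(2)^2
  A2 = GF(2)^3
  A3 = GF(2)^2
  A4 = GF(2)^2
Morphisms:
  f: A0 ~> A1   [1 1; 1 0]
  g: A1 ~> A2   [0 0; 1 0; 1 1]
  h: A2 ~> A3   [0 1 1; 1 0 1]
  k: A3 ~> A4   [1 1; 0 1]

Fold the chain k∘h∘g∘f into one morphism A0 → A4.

  e0=⟨1,0⟩ f~>⟨1,1⟩ g~>⟨0,1,0⟩ h~>⟨1,0⟩ k~>⟨1,0⟩
  e1=⟨0,1⟩ f~>⟨1,0⟩ g~>⟨0,1,1⟩ h~>⟨0,1⟩ k~>⟨1,1⟩
⟦path⟧: [1 1; 0 1]

Answer: [1 1; 0 1]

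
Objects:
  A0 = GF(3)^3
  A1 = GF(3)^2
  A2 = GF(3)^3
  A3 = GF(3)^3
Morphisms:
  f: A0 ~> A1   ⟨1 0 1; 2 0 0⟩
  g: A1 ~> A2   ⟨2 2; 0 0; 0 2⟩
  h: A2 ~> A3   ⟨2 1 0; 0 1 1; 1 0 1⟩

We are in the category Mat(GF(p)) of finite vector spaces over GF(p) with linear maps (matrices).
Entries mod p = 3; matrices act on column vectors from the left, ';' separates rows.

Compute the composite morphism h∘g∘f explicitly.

Answer: ⟨0 0 1; 1 0 0; 1 0 2⟩

Trace:
  e0=(1,0,0) f~>(1,2) g~>(0,0,1) h~>(0,1,1)
  e1=(0,1,0) f~>(0,0) g~>(0,0,0) h~>(0,0,0)
  e2=(0,0,1) f~>(1,0) g~>(2,0,0) h~>(1,0,2)
result: ⟨0 0 1; 1 0 0; 1 0 2⟩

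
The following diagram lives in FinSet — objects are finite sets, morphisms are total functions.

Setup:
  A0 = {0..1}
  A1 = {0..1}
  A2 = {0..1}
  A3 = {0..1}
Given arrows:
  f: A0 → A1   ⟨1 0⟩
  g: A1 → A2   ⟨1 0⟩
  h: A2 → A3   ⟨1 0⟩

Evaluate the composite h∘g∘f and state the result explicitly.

Answer: ⟨1 0⟩

Work:
  0 f→1 g→0 h→1
  1 f→0 g→1 h→0
composite: ⟨1 0⟩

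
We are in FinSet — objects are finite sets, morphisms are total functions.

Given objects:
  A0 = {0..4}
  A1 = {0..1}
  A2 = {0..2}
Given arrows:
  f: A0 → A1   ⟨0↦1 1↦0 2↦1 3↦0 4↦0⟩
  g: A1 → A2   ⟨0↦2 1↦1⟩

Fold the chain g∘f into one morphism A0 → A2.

Answer: ⟨0↦1 1↦2 2↦1 3↦2 4↦2⟩

Work:
  0 f→1 g→1
  1 f→0 g→2
  2 f→1 g→1
  3 f→0 g→2
  4 f→0 g→2
result: ⟨0↦1 1↦2 2↦1 3↦2 4↦2⟩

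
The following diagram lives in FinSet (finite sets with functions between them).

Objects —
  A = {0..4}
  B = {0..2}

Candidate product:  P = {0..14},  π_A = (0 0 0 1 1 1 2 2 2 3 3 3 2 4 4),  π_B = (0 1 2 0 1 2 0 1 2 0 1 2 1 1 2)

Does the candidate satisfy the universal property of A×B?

|A|·|B| = 5·3 = 15;  |P| = 15
Check the pairing map k ↦ (π_A(k), π_B(k)):
  0 : (0,0)
  1 : (0,1)
  2 : (0,2)
  3 : (1,0)
  4 : (1,1)
  5 : (1,2)
  6 : (2,0)
  7 : (2,1)
  8 : (2,2)
  9 : (3,0)
  10 : (3,1)
  11 : (3,2)
  12 : (2,1)  ✗ repeats pair of k=7
  13 : (4,1)
  14 : (4,2)
distinct pairs in image: 14 / 15 needed
  → (2,1) hit at k=7 and k=12

Answer: NOT A VALID PRODUCT — duplicate pair at indices 7,12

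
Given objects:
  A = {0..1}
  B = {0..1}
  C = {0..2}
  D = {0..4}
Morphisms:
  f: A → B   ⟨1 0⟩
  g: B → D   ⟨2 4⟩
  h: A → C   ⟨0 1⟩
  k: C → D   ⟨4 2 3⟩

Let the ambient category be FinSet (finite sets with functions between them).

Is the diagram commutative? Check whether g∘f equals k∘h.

Answer: COMMUTES

Derivation:
Path 1 = f;g:
  0 f→1 g→4
  1 f→0 g→2
  ⟦path⟧₁ = ⟨4 2⟩
Path 2 = h;k:
  0 h→0 k→4
  1 h→1 k→2
  ⟦path⟧₂ = ⟨4 2⟩
Equal? equal; square commutes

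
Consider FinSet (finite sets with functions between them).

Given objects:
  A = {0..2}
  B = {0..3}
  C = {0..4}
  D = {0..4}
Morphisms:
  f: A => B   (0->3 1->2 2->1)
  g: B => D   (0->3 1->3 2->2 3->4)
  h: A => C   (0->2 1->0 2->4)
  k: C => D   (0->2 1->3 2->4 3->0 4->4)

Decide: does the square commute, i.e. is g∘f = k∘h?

Path 1 = f;g:
  0 f=>3 g=>4
  1 f=>2 g=>2
  2 f=>1 g=>3
  ⟦path⟧₁ = (0->4 1->2 2->3)
Path 2 = h;k:
  0 h=>2 k=>4
  1 h=>0 k=>2
  2 h=>4 k=>4
  ⟦path⟧₂ = (0->4 1->2 2->4)
Equal? differ; not commutative

Answer: DOES NOT COMMUTE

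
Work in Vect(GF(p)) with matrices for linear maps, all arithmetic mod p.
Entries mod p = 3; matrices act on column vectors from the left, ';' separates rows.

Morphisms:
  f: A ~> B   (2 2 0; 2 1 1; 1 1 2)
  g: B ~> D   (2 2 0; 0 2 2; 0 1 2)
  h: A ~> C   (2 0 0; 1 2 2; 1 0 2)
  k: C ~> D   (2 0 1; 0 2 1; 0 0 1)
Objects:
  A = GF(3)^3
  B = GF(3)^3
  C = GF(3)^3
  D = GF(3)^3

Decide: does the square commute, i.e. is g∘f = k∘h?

Along f;g (path 1):
  e0=(1,0,0) f~>(2,2,1) g~>(2,0,1)
  e1=(0,1,0) f~>(2,1,1) g~>(0,1,0)
  e2=(0,0,1) f~>(0,1,2) g~>(2,0,2)
  result₁ = (2 0 2; 0 1 0; 1 0 2)
Along h;k (path 2):
  e0=(1,0,0) h~>(2,1,1) k~>(2,0,1)
  e1=(0,1,0) h~>(0,2,0) k~>(0,1,0)
  e2=(0,0,1) h~>(0,2,2) k~>(2,0,2)
  result₂ = (2 0 2; 0 1 0; 1 0 2)
Equal? same morphism ✓

Answer: COMMUTES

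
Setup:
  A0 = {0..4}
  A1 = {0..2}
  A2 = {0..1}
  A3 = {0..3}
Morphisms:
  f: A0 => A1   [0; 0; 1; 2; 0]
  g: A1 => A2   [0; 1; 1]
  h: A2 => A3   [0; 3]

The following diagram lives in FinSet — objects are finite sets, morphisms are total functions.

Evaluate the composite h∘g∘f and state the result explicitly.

Answer: [0; 0; 3; 3; 0]

Work:
  0 f=>0 g=>0 h=>0
  1 f=>0 g=>0 h=>0
  2 f=>1 g=>1 h=>3
  3 f=>2 g=>1 h=>3
  4 f=>0 g=>0 h=>0
composite: [0; 0; 3; 3; 0]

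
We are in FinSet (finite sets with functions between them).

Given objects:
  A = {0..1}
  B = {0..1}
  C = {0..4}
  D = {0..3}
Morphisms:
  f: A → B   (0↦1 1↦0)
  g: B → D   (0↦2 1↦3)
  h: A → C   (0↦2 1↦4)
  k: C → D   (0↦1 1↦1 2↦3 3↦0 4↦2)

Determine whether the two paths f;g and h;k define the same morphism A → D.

1) trace f;g:
  0 f→1 g→3
  1 f→0 g→2
  result₁ = (0↦3 1↦2)
2) trace h;k:
  0 h→2 k→3
  1 h→4 k→2
  result₂ = (0↦3 1↦2)
Equal? same morphism ✓

Answer: COMMUTES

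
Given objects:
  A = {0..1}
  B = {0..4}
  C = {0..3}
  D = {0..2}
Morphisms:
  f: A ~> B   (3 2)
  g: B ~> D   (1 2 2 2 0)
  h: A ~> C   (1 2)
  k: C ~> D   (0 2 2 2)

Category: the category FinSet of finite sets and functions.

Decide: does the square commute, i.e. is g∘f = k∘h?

1) trace f;g:
  0 f~>3 g~>2
  1 f~>2 g~>2
  result₁ = (2 2)
2) trace h;k:
  0 h~>1 k~>2
  1 h~>2 k~>2
  result₂ = (2 2)
Equal? same morphism ✓

Answer: COMMUTES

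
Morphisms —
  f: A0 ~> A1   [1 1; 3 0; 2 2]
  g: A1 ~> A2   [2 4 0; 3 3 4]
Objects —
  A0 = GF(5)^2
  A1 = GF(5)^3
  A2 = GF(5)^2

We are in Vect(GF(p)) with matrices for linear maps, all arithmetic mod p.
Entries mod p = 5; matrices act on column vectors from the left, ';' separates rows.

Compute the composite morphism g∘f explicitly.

  e0=⟨1,0⟩ f~>⟨1,3,2⟩ g~>⟨4,0⟩
  e1=⟨0,1⟩ f~>⟨1,0,2⟩ g~>⟨2,1⟩
result: [4 2; 0 1]

Answer: [4 2; 0 1]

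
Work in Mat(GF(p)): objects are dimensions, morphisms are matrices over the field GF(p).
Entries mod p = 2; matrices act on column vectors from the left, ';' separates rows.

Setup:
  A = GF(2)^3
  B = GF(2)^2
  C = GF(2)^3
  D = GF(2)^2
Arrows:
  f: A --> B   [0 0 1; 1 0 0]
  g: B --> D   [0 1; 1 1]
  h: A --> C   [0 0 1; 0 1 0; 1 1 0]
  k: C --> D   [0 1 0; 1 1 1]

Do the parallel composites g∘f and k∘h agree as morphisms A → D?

Answer: DOES NOT COMMUTE

Derivation:
Path 1 = f;g:
  e0=[1,0,0] f-->[0,1] g-->[1,1]
  e1=[0,1,0] f-->[0,0] g-->[0,0]
  e2=[0,0,1] f-->[1,0] g-->[0,1]
  result₁ = [1 0 0; 1 0 1]
Path 2 = h;k:
  e0=[1,0,0] h-->[0,0,1] k-->[0,1]
  e1=[0,1,0] h-->[0,1,1] k-->[1,0]
  e2=[0,0,1] h-->[1,0,0] k-->[0,1]
  result₂ = [0 1 0; 1 0 1]
Equal? distinct morphisms ✗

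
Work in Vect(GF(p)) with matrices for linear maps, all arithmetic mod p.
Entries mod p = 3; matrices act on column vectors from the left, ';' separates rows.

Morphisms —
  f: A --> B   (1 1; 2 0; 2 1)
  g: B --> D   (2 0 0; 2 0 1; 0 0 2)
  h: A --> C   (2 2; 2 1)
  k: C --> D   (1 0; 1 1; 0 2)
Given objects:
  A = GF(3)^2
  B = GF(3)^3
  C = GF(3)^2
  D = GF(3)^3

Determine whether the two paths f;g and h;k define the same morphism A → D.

Along f;g (path 1):
  e0=[1,0] f-->[1,2,2] g-->[2,1,1]
  e1=[0,1] f-->[1,0,1] g-->[2,0,2]
  ⟦path⟧₁ = (2 2; 1 0; 1 2)
Along h;k (path 2):
  e0=[1,0] h-->[2,2] k-->[2,1,1]
  e1=[0,1] h-->[2,1] k-->[2,0,2]
  ⟦path⟧₂ = (2 2; 1 0; 1 2)
Equal? same morphism ✓

Answer: COMMUTES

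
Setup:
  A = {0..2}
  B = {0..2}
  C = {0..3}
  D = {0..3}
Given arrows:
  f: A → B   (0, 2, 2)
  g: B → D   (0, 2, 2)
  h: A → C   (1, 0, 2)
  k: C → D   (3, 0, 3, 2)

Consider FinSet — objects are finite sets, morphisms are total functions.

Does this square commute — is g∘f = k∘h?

Answer: DOES NOT COMMUTE

Trace:
Path 1 = f;g:
  0 f→0 g→0
  1 f→2 g→2
  2 f→2 g→2
  composite₁ = (0, 2, 2)
Path 2 = h;k:
  0 h→1 k→0
  1 h→0 k→3
  2 h→2 k→3
  composite₂ = (0, 3, 3)
Equal? differ; not commutative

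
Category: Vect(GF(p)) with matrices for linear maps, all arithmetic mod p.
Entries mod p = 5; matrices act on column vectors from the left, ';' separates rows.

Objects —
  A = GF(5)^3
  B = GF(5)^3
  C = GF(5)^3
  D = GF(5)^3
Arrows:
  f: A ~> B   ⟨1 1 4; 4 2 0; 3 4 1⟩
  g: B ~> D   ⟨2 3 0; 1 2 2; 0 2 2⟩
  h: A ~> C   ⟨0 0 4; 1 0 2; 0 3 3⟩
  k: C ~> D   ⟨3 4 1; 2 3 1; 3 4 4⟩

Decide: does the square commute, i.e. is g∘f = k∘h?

Path 1 = f;g:
  e0=(1,0,0) f~>(1,4,3) g~>(4,0,4)
  e1=(0,1,0) f~>(1,2,4) g~>(3,3,2)
  e2=(0,0,1) f~>(4,0,1) g~>(3,1,2)
  result₁ = ⟨4 3 3; 0 3 1; 4 2 2⟩
Path 2 = h;k:
  e0=(1,0,0) h~>(0,1,0) k~>(4,3,4)
  e1=(0,1,0) h~>(0,0,3) k~>(3,3,2)
  e2=(0,0,1) h~>(4,2,3) k~>(3,2,2)
  result₂ = ⟨4 3 3; 3 3 2; 4 2 2⟩
Equal? differ; not commutative

Answer: DOES NOT COMMUTE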